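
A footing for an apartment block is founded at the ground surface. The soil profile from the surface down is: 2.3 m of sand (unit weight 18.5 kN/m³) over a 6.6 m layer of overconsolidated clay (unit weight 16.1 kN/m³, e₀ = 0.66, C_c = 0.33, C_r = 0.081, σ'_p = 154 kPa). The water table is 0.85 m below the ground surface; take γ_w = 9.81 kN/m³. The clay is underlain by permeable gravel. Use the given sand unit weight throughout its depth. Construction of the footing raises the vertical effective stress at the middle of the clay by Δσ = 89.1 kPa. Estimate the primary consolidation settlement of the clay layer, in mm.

S_c ≈ 145 mm

Mid-depth of clay below the ground surface: z = 2.3 + 6.6/2 = 5.6 m.
Total vertical stress at mid-clay: σ_v = 18.5×2.3 + 16.1×3.3 = 95.68 kPa.
Pore pressure: u = 9.81×(5.6 − 0.85) = 46.598 kPa.
Initial effective stress: σ'_0 = σ_v − u = 95.68 − 46.598 = 49.082 kPa.
Final effective stress: σ'_f = 49.082 + 89.1 = 138.18 kPa.
σ'_f = 138.18 ≤ σ'_p = 154 kPa, so the clay remains overconsolidated and only the recompression index applies:
S_c = C_r·H/(1+e₀)·log₁₀(σ'_f/σ'_0) = 0.081×6.6/1.66×log₁₀(138.18/49.082)
    = 0.32205 × 0.44952 = 0.1448 m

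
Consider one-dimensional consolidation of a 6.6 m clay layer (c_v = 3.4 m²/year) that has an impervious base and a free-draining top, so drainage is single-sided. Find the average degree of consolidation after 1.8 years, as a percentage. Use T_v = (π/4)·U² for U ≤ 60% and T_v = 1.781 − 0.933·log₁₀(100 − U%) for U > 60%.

Drainage path length: H_d = H = 6.6 m (single drainage).
T_v = c_v·t/H_d² = 3.4×1.8/6.6² = 0.1405.
T_v = 0.1405 corresponds to the U ≤ 60% branch:
U = √(4T_v/π) = 0.423

U ≈ 42.3 %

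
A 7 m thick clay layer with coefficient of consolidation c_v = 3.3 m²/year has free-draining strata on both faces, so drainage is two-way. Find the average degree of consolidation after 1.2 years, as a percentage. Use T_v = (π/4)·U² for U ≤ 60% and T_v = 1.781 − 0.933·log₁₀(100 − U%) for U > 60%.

Drainage path length: H_d = H/2 = 3.5 m (double drainage).
T_v = c_v·t/H_d² = 3.3×1.2/3.5² = 0.32327.
T_v = 0.32327 corresponds to the U > 60% branch:
U = 1 − 10^((1.781 − T_v)/0.933)/100 = 0.6349

U ≈ 63.5 %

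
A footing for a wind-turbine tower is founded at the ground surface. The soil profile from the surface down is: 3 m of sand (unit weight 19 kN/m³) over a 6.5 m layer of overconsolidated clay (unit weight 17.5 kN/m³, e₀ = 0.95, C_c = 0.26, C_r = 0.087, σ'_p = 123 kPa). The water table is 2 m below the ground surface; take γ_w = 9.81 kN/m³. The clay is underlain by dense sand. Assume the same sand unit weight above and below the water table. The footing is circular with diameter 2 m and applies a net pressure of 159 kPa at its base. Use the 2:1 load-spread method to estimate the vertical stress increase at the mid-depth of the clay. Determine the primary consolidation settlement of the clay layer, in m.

S_c ≈ 0.0153 m

Mid-depth of clay below the ground surface: z = 3 + 6.5/2 = 6.25 m.
Total vertical stress at mid-clay: σ_v = 19×3 + 17.5×3.25 = 113.88 kPa.
Pore pressure: u = 9.81×(6.25 − 2) = 41.693 kPa.
Initial effective stress: σ'_0 = σ_v − u = 113.88 − 41.693 = 72.187 kPa.
Stress increase at mid-clay by the 2:1 spreading method:
Δσ ≈ qD²/(D+z)² = 159×2²/(2+6.25)² = 9.3444 kPa
Final effective stress: σ'_f = 72.187 + 9.3444 = 81.531 kPa.
σ'_f = 81.531 ≤ σ'_p = 123 kPa, so the clay remains overconsolidated and only the recompression index applies:
S_c = C_r·H/(1+e₀)·log₁₀(σ'_f/σ'_0) = 0.087×6.5/1.95×log₁₀(81.531/72.187)
    = 0.29 × 0.052864 = 0.01533 m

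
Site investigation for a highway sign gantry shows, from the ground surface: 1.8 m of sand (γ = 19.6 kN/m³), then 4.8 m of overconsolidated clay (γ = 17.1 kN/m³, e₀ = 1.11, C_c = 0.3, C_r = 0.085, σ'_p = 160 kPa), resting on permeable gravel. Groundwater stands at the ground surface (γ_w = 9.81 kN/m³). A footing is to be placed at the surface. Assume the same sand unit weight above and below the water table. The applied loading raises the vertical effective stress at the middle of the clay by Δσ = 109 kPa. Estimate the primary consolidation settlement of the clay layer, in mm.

Mid-depth of clay below the ground surface: z = 1.8 + 4.8/2 = 4.2 m.
Total vertical stress at mid-clay: σ_v = 19.6×1.8 + 17.1×2.4 = 76.32 kPa.
Pore pressure: u = 9.81×(4.2 − 0) = 41.202 kPa.
Initial effective stress: σ'_0 = σ_v − u = 76.32 − 41.202 = 35.118 kPa.
Final effective stress: σ'_f = 35.118 + 109 = 144.12 kPa.
σ'_f = 144.12 ≤ σ'_p = 160 kPa, so the clay remains overconsolidated and only the recompression index applies:
S_c = C_r·H/(1+e₀)·log₁₀(σ'_f/σ'_0) = 0.085×4.8/2.11×log₁₀(144.12/35.118)
    = 0.19337 × 0.61319 = 0.1186 m

S_c ≈ 119 mm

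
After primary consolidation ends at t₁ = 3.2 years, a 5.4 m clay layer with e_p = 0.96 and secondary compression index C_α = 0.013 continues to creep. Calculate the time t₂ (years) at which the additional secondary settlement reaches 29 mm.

t₂ ≈ 20.6 years

S_s = C_α·H/(1+e_p)·log₁₀(t₂/t₁) ⇒ log₁₀(t₂/t₁) = S_s·(1+e_p)/(C_α·H).
log₁₀(t₂/t₁) = 0.029 × (1+0.96) / (0.013×5.4) = 0.8097
t₂ = t₁ × 10^0.8097 = 3.2 × 6.452 = 20.65 years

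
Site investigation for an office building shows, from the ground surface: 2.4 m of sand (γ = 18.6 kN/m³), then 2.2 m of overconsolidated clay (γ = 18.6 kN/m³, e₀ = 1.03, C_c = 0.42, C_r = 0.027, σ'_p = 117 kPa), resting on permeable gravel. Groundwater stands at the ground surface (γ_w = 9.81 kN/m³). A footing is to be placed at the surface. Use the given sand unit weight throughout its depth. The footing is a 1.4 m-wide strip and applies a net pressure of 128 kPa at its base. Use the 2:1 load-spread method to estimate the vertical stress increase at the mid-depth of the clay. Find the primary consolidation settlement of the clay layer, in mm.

S_c ≈ 9.95 mm

Mid-depth of clay below the ground surface: z = 2.4 + 2.2/2 = 3.5 m.
Total vertical stress at mid-clay: σ_v = 18.6×2.4 + 18.6×1.1 = 65.1 kPa.
Pore pressure: u = 9.81×(3.5 − 0) = 34.335 kPa.
Initial effective stress: σ'_0 = σ_v − u = 65.1 − 34.335 = 30.765 kPa.
Stress increase at mid-clay by the 2:1 spreading method:
Δσ = qB/(B+z) = 128×1.4/(1.4+3.5) = 36.571 kPa
Final effective stress: σ'_f = 30.765 + 36.571 = 67.336 kPa.
σ'_f = 67.336 ≤ σ'_p = 117 kPa, so the clay remains overconsolidated and only the recompression index applies:
S_c = C_r·H/(1+e₀)·log₁₀(σ'_f/σ'_0) = 0.027×2.2/2.03×log₁₀(67.336/30.765)
    = 0.02926 × 0.34019 = 0.009954 m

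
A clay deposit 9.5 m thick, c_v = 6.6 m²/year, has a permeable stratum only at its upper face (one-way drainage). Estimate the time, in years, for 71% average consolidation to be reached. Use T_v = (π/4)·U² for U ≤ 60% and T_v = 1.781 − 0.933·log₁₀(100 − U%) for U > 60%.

t ≈ 5.7 years

Drainage path length: H_d = H = 9.5 m (single drainage).
U > 60%: T_v = 1.781 − 0.933·log₁₀(100 − 71) = 0.41658.
t = T_v·H_d²/c_v = 0.41658×9.5²/6.6 = 5.696 years.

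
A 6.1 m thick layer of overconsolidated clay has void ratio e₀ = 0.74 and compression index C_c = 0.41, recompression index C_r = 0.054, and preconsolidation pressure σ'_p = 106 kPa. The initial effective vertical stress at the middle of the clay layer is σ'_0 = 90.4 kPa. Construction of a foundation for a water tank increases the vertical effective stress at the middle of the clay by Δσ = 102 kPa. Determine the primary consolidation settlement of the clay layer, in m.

Final effective stress: σ'_f = 90.4 + 102 = 192.4 kPa.
σ'_f = 192.4 > σ'_p = 106 kPa, so the stress path crosses the preconsolidation pressure — recompression up to σ'_p, then virgin compression beyond:
S_c = H/(1+e₀)·[C_r·log₁₀(σ'_p/σ'_0) + C_c·log₁₀(σ'_f/σ'_p)]
    = 6.1/1.74 × [0.054×log₁₀(106/90.4) + 0.41×log₁₀(192.4/106)]
    = 3.5057 × [0.0037334 + 0.10615] = 0.3852 m

S_c ≈ 0.385 m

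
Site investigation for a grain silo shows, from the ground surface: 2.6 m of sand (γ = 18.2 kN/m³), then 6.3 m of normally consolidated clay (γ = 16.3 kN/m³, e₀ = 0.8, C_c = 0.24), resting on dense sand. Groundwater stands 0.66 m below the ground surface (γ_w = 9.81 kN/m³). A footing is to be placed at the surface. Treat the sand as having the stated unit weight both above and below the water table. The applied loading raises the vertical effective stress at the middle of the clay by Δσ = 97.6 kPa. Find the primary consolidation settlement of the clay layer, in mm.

Mid-depth of clay below the ground surface: z = 2.6 + 6.3/2 = 5.75 m.
Total vertical stress at mid-clay: σ_v = 18.2×2.6 + 16.3×3.15 = 98.665 kPa.
Pore pressure: u = 9.81×(5.75 − 0.66) = 49.933 kPa.
Initial effective stress: σ'_0 = σ_v − u = 98.665 − 49.933 = 48.732 kPa.
Final effective stress: σ'_f = σ'_0 + Δσ = 48.732 + 97.6 = 146.33 kPa.
Normally consolidated clay, so the full stress increment lies on the virgin compression line:
S_c = C_c·H/(1+e₀)·log₁₀(σ'_f/σ'_0) = 0.24×6.3/(1+0.8)×log₁₀(146.33/48.732)
    = 0.84 × 0.47752 = 0.4011 m

S_c ≈ 401 mm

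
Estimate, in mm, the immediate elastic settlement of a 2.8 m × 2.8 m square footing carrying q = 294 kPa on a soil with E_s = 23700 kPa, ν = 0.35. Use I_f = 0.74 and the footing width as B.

Immediate (elastic) settlement: S_e = q·B·(1−ν²)/E_s · I_f.
S_e = 294 × 2.8 × (1 − 0.35²) / 23700 × 0.74
    = 294 × 2.8 × 0.8775 / 23700 × 0.74
    = 0.02255 m = 22.55 mm

S_e ≈ 22.6 mm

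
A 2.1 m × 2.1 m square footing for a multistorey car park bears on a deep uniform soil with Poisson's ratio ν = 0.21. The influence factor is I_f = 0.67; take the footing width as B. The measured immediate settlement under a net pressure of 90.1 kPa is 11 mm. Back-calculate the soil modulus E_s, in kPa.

S_e = q·B·(1−ν²)/E_s · I_f  ⇒  E_s = q·B·(1−ν²)·I_f / S_e.
E_s = 90.1 × 2.1 × 0.9559 × 0.67 / 0.011 = 11020 kPa

E_s ≈ 11000 kPa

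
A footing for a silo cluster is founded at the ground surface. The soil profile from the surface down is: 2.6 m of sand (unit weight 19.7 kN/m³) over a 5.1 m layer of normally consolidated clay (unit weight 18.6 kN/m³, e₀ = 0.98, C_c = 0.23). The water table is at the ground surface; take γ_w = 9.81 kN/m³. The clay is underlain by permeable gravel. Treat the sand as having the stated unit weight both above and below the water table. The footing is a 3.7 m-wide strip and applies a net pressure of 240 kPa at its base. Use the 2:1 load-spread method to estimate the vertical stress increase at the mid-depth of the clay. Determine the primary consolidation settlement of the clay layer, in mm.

Mid-depth of clay below the ground surface: z = 2.6 + 5.1/2 = 5.15 m.
Total vertical stress at mid-clay: σ_v = 19.7×2.6 + 18.6×2.55 = 98.65 kPa.
Pore pressure: u = 9.81×(5.15 − 0) = 50.522 kPa.
Initial effective stress: σ'_0 = σ_v − u = 98.65 − 50.522 = 48.128 kPa.
Stress increase at mid-clay by the 2:1 spreading method:
Δσ = qB/(B+z) = 240×3.7/(3.7+5.15) = 100.34 kPa
Final effective stress: σ'_f = σ'_0 + Δσ = 48.128 + 100.34 = 148.47 kPa.
Normally consolidated clay, so the full stress increment lies on the virgin compression line:
S_c = C_c·H/(1+e₀)·log₁₀(σ'_f/σ'_0) = 0.23×5.1/(1+0.98)×log₁₀(148.47/48.128)
    = 0.59242 × 0.48924 = 0.2898 m

S_c ≈ 290 mm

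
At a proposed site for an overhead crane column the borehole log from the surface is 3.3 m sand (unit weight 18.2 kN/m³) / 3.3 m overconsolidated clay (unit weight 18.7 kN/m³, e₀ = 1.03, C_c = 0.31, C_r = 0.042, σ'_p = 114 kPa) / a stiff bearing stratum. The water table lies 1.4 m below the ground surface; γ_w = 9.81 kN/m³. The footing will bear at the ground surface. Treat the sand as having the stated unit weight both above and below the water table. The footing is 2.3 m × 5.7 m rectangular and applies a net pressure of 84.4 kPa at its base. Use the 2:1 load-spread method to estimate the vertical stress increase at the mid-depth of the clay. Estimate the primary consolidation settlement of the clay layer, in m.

Mid-depth of clay below the ground surface: z = 3.3 + 3.3/2 = 4.95 m.
Total vertical stress at mid-clay: σ_v = 18.2×3.3 + 18.7×1.65 = 90.915 kPa.
Pore pressure: u = 9.81×(4.95 − 1.4) = 34.825 kPa.
Initial effective stress: σ'_0 = σ_v − u = 90.915 − 34.825 = 56.09 kPa.
Stress increase at mid-clay by the 2:1 spreading method:
Δσ = qBL/((B+z)(L+z)) = 84.4×2.3×5.7/((2.3+4.95)(5.7+4.95)) = 14.33 kPa
Final effective stress: σ'_f = 56.09 + 14.33 = 70.42 kPa.
σ'_f = 70.42 ≤ σ'_p = 114 kPa, so the clay remains overconsolidated and only the recompression index applies:
S_c = C_r·H/(1+e₀)·log₁₀(σ'_f/σ'_0) = 0.042×3.3/2.03×log₁₀(70.42/56.09)
    = 0.068275 × 0.098811 = 0.006746 m

S_c ≈ 0.00675 m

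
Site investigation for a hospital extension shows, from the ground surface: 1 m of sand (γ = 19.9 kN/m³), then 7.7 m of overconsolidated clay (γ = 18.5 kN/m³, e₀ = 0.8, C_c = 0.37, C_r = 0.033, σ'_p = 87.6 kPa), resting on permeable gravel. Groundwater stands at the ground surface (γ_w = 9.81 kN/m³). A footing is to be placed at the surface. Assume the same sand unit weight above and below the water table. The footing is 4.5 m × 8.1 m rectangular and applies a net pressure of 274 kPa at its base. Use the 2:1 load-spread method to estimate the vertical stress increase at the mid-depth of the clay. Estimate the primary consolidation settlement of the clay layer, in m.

S_c ≈ 0.293 m

Mid-depth of clay below the ground surface: z = 1 + 7.7/2 = 4.85 m.
Total vertical stress at mid-clay: σ_v = 19.9×1 + 18.5×3.85 = 91.125 kPa.
Pore pressure: u = 9.81×(4.85 − 0) = 47.578 kPa.
Initial effective stress: σ'_0 = σ_v − u = 91.125 − 47.578 = 43.547 kPa.
Stress increase at mid-clay by the 2:1 spreading method:
Δσ = qBL/((B+z)(L+z)) = 274×4.5×8.1/((4.5+4.85)(8.1+4.85)) = 82.483 kPa
Final effective stress: σ'_f = 43.547 + 82.483 = 126.03 kPa.
σ'_f = 126.03 > σ'_p = 87.6 kPa, so the stress path crosses the preconsolidation pressure — recompression up to σ'_p, then virgin compression beyond:
S_c = H/(1+e₀)·[C_r·log₁₀(σ'_p/σ'_0) + C_c·log₁₀(σ'_f/σ'_p)]
    = 7.7/1.8 × [0.033×log₁₀(87.6/43.547) + 0.37×log₁₀(126.03/87.6)]
    = 4.2778 × [0.010017 + 0.058449] = 0.2929 m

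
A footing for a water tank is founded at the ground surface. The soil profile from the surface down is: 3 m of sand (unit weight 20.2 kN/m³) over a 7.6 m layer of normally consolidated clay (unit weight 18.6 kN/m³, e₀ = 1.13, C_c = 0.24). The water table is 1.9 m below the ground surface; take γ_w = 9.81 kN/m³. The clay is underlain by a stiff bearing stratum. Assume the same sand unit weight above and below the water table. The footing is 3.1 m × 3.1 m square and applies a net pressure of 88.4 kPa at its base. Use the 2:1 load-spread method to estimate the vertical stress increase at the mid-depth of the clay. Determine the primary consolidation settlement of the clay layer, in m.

S_c ≈ 0.0369 m

Mid-depth of clay below the ground surface: z = 3 + 7.6/2 = 6.8 m.
Total vertical stress at mid-clay: σ_v = 20.2×3 + 18.6×3.8 = 131.28 kPa.
Pore pressure: u = 9.81×(6.8 − 1.9) = 48.069 kPa.
Initial effective stress: σ'_0 = σ_v − u = 131.28 − 48.069 = 83.211 kPa.
Stress increase at mid-clay by the 2:1 spreading method:
Δσ = qBL/((B+z)(L+z)) = 88.4×3.1×3.1/((3.1+6.8)(3.1+6.8)) = 8.6677 kPa
Final effective stress: σ'_f = σ'_0 + Δσ = 83.211 + 8.6677 = 91.879 kPa.
Normally consolidated clay, so the full stress increment lies on the virgin compression line:
S_c = C_c·H/(1+e₀)·log₁₀(σ'_f/σ'_0) = 0.24×7.6/(1+1.13)×log₁₀(91.879/83.211)
    = 0.85634 × 0.043036 = 0.03685 m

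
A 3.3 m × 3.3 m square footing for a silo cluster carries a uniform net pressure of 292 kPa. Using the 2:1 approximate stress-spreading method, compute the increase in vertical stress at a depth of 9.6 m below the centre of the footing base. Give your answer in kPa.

By the 2:1 method the load spreads at 1 horizontal : 2 vertical, so at depth z the loaded area has grown by z in each plan dimension:
Δσ = qBL/((B+z)(L+z)) = 292×3.3×3.3/((3.3+9.6)(3.3+9.6)) = 19.109 kPa

Δσ_z ≈ 19.1 kPa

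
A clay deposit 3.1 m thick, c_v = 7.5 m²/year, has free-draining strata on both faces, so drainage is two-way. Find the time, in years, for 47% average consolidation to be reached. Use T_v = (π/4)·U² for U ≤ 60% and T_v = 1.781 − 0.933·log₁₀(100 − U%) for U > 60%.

Drainage path length: H_d = H/2 = 1.55 m (double drainage).
U ≤ 60%: T_v = (π/4)·U² = (π/4)×0.47² = 0.17349.
t = T_v·H_d²/c_v = 0.17349×1.55²/7.5 = 0.05557 years.

t ≈ 0.0556 years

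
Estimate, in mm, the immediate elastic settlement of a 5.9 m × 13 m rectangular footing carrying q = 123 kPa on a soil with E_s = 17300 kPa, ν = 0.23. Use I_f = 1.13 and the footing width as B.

Immediate (elastic) settlement: S_e = q·B·(1−ν²)/E_s · I_f.
S_e = 123 × 5.9 × (1 − 0.23²) / 17300 × 1.13
    = 123 × 5.9 × 0.9471 / 17300 × 1.13
    = 0.04489 m = 44.89 mm

S_e ≈ 44.9 mm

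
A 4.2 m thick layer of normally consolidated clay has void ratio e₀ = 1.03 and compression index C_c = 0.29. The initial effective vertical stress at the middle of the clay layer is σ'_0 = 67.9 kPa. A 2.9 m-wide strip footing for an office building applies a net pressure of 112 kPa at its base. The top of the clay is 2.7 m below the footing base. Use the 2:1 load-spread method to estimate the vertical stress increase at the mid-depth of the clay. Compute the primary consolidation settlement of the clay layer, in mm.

S_c ≈ 126 mm

Mid-depth of clay below the footing base: z = 2.7 + 4.2/2 = 4.8 m.
Stress increase at mid-clay by the 2:1 spreading method:
Δσ = qB/(B+z) = 112×2.9/(2.9+4.8) = 42.182 kPa
Final effective stress: σ'_f = σ'_0 + Δσ = 67.9 + 42.182 = 110.08 kPa.
Normally consolidated clay, so the full stress increment lies on the virgin compression line:
S_c = C_c·H/(1+e₀)·log₁₀(σ'_f/σ'_0) = 0.29×4.2/(1+1.03)×log₁₀(110.08/67.9)
    = 0.6 × 0.20984 = 0.1259 m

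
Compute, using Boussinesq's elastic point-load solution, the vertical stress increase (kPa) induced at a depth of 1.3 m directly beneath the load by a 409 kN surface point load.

Boussinesq vertical stress below a point load on an elastic half-space:
Δσ_z = 3P/(2πz²) · [1 + (r/z)²]^(−5/2)
r/z = 0/1.3 = 0; [1+(r/z)²]^(−5/2) = 1.
Δσ_z = 3×409/(2π×1.3²) × 1 = 115.55 × 1 = 115.5 kPa

Δσ_z ≈ 116 kPa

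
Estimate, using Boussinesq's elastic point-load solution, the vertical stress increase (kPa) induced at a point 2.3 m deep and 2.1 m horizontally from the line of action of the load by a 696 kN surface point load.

Boussinesq vertical stress below a point load on an elastic half-space:
Δσ_z = 3P/(2πz²) · [1 + (r/z)²]^(−5/2)
r/z = 2.1/2.3 = 0.91304; [1+(r/z)²]^(−5/2) = 0.21964.
Δσ_z = 3×696/(2π×2.3²) × 0.21964 = 62.82 × 0.21964 = 13.8 kPa

Δσ_z ≈ 13.8 kPa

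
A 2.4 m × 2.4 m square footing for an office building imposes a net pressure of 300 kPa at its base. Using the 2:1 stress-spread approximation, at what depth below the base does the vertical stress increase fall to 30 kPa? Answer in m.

2:1 spreading — at depth z the loaded area has grown by z in each plan dimension:
qB²/(B+z)² = Δσ_z ⇒ z = B(√(q/Δσ_z) − 1) = 2.4×(√(300/30) − 1) = 5.189 m

z ≈ 5.19 m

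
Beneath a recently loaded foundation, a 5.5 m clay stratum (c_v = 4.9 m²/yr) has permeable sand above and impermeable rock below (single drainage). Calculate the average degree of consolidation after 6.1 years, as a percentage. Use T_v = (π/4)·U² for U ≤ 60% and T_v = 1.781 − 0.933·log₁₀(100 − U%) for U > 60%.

Drainage path length: H_d = H = 5.5 m (single drainage).
T_v = c_v·t/H_d² = 4.9×6.1/5.5² = 0.9881.
T_v = 0.9881 corresponds to the U > 60% branch:
U = 1 − 10^((1.781 − T_v)/0.933)/100 = 0.9292

U ≈ 92.9 %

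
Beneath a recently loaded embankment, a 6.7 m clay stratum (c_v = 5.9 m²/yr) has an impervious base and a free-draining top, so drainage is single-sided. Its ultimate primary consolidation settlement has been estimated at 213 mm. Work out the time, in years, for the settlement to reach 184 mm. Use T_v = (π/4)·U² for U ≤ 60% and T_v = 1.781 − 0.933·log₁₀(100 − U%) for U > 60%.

t ≈ 5.5 years

Drainage path length: H_d = H = 6.7 m (single drainage).
U = S(t)/S_ult = 184/213 = 0.8638.
U > 60%: T_v = 1.781 − 0.933·log₁₀(100 − 86.385) = 0.72296.
t = T_v·H_d²/c_v = 0.72296×6.7²/5.9 = 5.501 years.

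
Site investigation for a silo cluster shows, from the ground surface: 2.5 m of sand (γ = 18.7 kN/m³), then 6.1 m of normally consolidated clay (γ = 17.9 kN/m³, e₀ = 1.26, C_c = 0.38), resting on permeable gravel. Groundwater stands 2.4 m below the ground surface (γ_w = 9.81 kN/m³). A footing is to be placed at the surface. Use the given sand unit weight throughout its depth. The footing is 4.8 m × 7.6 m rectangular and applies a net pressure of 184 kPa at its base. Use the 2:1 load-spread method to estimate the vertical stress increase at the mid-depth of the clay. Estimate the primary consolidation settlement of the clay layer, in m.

Mid-depth of clay below the ground surface: z = 2.5 + 6.1/2 = 5.55 m.
Total vertical stress at mid-clay: σ_v = 18.7×2.5 + 17.9×3.05 = 101.34 kPa.
Pore pressure: u = 9.81×(5.55 − 2.4) = 30.902 kPa.
Initial effective stress: σ'_0 = σ_v − u = 101.34 − 30.902 = 70.438 kPa.
Stress increase at mid-clay by the 2:1 spreading method:
Δσ = qBL/((B+z)(L+z)) = 184×4.8×7.6/((4.8+5.55)(7.6+5.55)) = 49.318 kPa
Final effective stress: σ'_f = σ'_0 + Δσ = 70.438 + 49.318 = 119.76 kPa.
Normally consolidated clay, so the full stress increment lies on the virgin compression line:
S_c = C_c·H/(1+e₀)·log₁₀(σ'_f/σ'_0) = 0.38×6.1/(1+1.26)×log₁₀(119.76/70.438)
    = 1.0257 × 0.2305 = 0.2364 m

S_c ≈ 0.236 m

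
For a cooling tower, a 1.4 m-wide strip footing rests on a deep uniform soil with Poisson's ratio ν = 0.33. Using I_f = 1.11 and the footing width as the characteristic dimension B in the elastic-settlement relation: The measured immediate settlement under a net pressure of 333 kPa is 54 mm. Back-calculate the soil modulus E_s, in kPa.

S_e = q·B·(1−ν²)/E_s · I_f  ⇒  E_s = q·B·(1−ν²)·I_f / S_e.
E_s = 333 × 1.4 × 0.8911 × 1.11 / 0.054 = 8539 kPa

E_s ≈ 8540 kPa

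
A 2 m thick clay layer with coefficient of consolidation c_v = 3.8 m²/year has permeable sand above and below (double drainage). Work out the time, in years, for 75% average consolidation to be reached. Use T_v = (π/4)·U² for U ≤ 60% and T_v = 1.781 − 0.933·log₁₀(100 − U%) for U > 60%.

Drainage path length: H_d = H/2 = 1 m (double drainage).
U > 60%: T_v = 1.781 − 0.933·log₁₀(100 − 75) = 0.47672.
t = T_v·H_d²/c_v = 0.47672×1²/3.8 = 0.1255 years.

t ≈ 0.125 years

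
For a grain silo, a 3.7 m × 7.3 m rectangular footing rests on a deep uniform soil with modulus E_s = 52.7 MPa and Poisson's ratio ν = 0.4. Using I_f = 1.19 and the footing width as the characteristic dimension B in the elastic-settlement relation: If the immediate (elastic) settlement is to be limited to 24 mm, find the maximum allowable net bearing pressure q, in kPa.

q ≈ 342 kPa

E_s = 52.7 MPa = 52700 kPa.
S_e = q·B·(1−ν²)/E_s · I_f  ⇒  q = S_e·E_s / (B·(1−ν²)·I_f).
q = 0.024 × 52700 / (3.7 × 0.84 × 1.19) = 342 kPa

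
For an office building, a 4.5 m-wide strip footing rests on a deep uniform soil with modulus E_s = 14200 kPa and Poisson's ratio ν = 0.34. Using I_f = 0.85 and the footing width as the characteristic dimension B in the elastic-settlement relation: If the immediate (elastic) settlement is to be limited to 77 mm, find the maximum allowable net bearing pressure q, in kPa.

S_e = q·B·(1−ν²)/E_s · I_f  ⇒  q = S_e·E_s / (B·(1−ν²)·I_f).
q = 0.077 × 14200 / (4.5 × 0.8844 × 0.85) = 323.2 kPa

q ≈ 323 kPa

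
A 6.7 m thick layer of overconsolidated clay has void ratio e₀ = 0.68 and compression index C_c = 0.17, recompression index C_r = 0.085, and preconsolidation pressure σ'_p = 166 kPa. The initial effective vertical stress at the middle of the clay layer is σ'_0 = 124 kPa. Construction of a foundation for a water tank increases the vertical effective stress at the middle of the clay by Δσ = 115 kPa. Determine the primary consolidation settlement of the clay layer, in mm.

S_c ≈ 150 mm

Final effective stress: σ'_f = 124 + 115 = 239 kPa.
σ'_f = 239 > σ'_p = 166 kPa, so the stress path crosses the preconsolidation pressure — recompression up to σ'_p, then virgin compression beyond:
S_c = H/(1+e₀)·[C_r·log₁₀(σ'_p/σ'_0) + C_c·log₁₀(σ'_f/σ'_p)]
    = 6.7/1.68 × [0.085×log₁₀(166/124) + 0.17×log₁₀(239/166)]
    = 3.9881 × [0.010768 + 0.026909] = 0.1503 m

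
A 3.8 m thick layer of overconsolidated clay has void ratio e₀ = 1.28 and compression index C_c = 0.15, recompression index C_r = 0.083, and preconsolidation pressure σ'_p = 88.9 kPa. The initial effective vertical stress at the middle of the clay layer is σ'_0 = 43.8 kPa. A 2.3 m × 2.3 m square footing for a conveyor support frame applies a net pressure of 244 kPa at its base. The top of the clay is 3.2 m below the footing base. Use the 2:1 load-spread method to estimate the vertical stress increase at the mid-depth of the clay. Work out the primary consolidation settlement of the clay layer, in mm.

Mid-depth of clay below the footing base: z = 3.2 + 3.8/2 = 5.1 m.
Stress increase at mid-clay by the 2:1 spreading method:
Δσ = qBL/((B+z)(L+z)) = 244×2.3×2.3/((2.3+5.1)(2.3+5.1)) = 23.571 kPa
Final effective stress: σ'_f = 43.8 + 23.571 = 67.371 kPa.
σ'_f = 67.371 ≤ σ'_p = 88.9 kPa, so the clay remains overconsolidated and only the recompression index applies:
S_c = C_r·H/(1+e₀)·log₁₀(σ'_f/σ'_0) = 0.083×3.8/2.28×log₁₀(67.371/43.8)
    = 0.13834 × 0.187 = 0.02587 m

S_c ≈ 25.9 mm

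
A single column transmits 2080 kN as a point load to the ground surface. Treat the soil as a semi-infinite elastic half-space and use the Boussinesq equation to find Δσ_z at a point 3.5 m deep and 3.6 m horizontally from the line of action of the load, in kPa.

Δσ_z ≈ 13.3 kPa

Boussinesq vertical stress below a point load on an elastic half-space:
Δσ_z = 3P/(2πz²) · [1 + (r/z)²]^(−5/2)
r/z = 3.6/3.5 = 1.0286; [1+(r/z)²]^(−5/2) = 0.16459.
Δσ_z = 3×2080/(2π×3.5²) × 0.16459 = 81.072 × 0.16459 = 13.34 kPa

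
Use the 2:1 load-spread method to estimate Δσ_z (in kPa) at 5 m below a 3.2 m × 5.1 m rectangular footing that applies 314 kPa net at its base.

Δσ_z ≈ 61.9 kPa

By the 2:1 method the load spreads at 1 horizontal : 2 vertical, so at depth z the loaded area has grown by z in each plan dimension:
Δσ = qBL/((B+z)(L+z)) = 314×3.2×5.1/((3.2+5)(5.1+5)) = 61.875 kPa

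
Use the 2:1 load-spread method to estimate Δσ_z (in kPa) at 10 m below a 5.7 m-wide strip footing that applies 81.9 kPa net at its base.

Δσ_z ≈ 29.7 kPa

By the 2:1 method the load spreads at 1 horizontal : 2 vertical, so at depth z the loaded area has grown by z in each plan dimension:
Δσ = qB/(B+z) = 81.9×5.7/(5.7+10) = 29.734 kPa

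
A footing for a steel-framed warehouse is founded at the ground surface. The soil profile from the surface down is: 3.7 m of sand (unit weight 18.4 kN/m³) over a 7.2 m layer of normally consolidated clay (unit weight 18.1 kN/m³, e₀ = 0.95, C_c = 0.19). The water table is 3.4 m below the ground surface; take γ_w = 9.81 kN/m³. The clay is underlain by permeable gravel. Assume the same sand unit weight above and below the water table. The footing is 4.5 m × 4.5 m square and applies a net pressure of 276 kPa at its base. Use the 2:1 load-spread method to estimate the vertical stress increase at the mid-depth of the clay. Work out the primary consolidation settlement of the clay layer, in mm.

S_c ≈ 107 mm

Mid-depth of clay below the ground surface: z = 3.7 + 7.2/2 = 7.3 m.
Total vertical stress at mid-clay: σ_v = 18.4×3.7 + 18.1×3.6 = 133.24 kPa.
Pore pressure: u = 9.81×(7.3 − 3.4) = 38.259 kPa.
Initial effective stress: σ'_0 = σ_v − u = 133.24 − 38.259 = 94.981 kPa.
Stress increase at mid-clay by the 2:1 spreading method:
Δσ = qBL/((B+z)(L+z)) = 276×4.5×4.5/((4.5+7.3)(4.5+7.3)) = 40.139 kPa
Final effective stress: σ'_f = σ'_0 + Δσ = 94.981 + 40.139 = 135.12 kPa.
Normally consolidated clay, so the full stress increment lies on the virgin compression line:
S_c = C_c·H/(1+e₀)·log₁₀(σ'_f/σ'_0) = 0.19×7.2/(1+0.95)×log₁₀(135.12/94.981)
    = 0.70154 × 0.15308 = 0.1074 m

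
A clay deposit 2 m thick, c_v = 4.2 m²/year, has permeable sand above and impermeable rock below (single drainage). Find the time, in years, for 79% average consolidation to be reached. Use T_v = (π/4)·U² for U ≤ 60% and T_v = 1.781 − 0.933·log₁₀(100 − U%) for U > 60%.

t ≈ 0.521 years

Drainage path length: H_d = H = 2 m (single drainage).
U > 60%: T_v = 1.781 − 0.933·log₁₀(100 − 79) = 0.54737.
t = T_v·H_d²/c_v = 0.54737×2²/4.2 = 0.5213 years.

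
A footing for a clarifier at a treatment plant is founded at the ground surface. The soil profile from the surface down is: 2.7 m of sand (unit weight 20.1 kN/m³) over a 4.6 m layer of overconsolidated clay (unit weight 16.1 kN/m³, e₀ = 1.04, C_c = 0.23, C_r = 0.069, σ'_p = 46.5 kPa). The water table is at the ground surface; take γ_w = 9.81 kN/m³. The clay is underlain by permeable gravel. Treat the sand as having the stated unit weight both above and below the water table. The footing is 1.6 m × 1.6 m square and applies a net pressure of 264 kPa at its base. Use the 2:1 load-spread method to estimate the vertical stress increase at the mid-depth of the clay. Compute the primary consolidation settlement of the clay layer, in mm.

S_c ≈ 55.3 mm

Mid-depth of clay below the ground surface: z = 2.7 + 4.6/2 = 5 m.
Total vertical stress at mid-clay: σ_v = 20.1×2.7 + 16.1×2.3 = 91.3 kPa.
Pore pressure: u = 9.81×(5 − 0) = 49.05 kPa.
Initial effective stress: σ'_0 = σ_v − u = 91.3 − 49.05 = 42.25 kPa.
Stress increase at mid-clay by the 2:1 spreading method:
Δσ = qBL/((B+z)(L+z)) = 264×1.6×1.6/((1.6+5)(1.6+5)) = 15.515 kPa
Final effective stress: σ'_f = 42.25 + 15.515 = 57.765 kPa.
σ'_f = 57.765 > σ'_p = 46.5 kPa, so the stress path crosses the preconsolidation pressure — recompression up to σ'_p, then virgin compression beyond:
S_c = H/(1+e₀)·[C_r·log₁₀(σ'_p/σ'_0) + C_c·log₁₀(σ'_f/σ'_p)]
    = 4.6/2.04 × [0.069×log₁₀(46.5/42.25) + 0.23×log₁₀(57.765/46.5)]
    = 2.2549 × [0.0028722 + 0.021669] = 0.05534 m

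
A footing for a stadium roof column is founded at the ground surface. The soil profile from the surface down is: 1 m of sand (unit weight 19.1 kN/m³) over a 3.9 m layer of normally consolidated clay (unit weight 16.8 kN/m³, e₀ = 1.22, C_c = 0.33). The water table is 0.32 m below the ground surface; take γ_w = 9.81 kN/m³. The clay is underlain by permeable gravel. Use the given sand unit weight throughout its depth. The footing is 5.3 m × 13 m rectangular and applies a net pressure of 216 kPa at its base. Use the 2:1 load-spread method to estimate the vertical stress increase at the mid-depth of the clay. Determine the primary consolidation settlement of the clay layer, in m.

S_c ≈ 0.422 m

Mid-depth of clay below the ground surface: z = 1 + 3.9/2 = 2.95 m.
Total vertical stress at mid-clay: σ_v = 19.1×1 + 16.8×1.95 = 51.86 kPa.
Pore pressure: u = 9.81×(2.95 − 0.32) = 25.8 kPa.
Initial effective stress: σ'_0 = σ_v − u = 51.86 − 25.8 = 26.06 kPa.
Stress increase at mid-clay by the 2:1 spreading method:
Δσ = qBL/((B+z)(L+z)) = 216×5.3×13/((5.3+2.95)(13+2.95)) = 113.1 kPa
Final effective stress: σ'_f = σ'_0 + Δσ = 26.06 + 113.1 = 139.16 kPa.
Normally consolidated clay, so the full stress increment lies on the virgin compression line:
S_c = C_c·H/(1+e₀)·log₁₀(σ'_f/σ'_0) = 0.33×3.9/(1+1.22)×log₁₀(139.16/26.06)
    = 0.57973 × 0.72754 = 0.4218 m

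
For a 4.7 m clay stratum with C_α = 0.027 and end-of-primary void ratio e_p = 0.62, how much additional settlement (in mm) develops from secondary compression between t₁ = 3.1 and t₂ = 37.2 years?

Secondary compression: S_s = C_α·H/(1+e_p)·log₁₀(t₂/t₁)
S_s = 0.027×4.7/(1+0.62)×log₁₀(37.2/3.1)
    = 0.07833 × 1.079 = 0.08454 m

S_s ≈ 84.5 mm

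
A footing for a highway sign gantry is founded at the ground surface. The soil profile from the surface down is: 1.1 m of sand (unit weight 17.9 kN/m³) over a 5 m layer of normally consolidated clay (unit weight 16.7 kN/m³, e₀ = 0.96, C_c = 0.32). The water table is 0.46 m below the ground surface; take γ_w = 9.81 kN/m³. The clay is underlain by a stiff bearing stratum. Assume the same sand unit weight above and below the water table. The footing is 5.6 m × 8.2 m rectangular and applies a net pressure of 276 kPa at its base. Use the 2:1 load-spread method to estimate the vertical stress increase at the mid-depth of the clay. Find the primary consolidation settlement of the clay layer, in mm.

Mid-depth of clay below the ground surface: z = 1.1 + 5/2 = 3.6 m.
Total vertical stress at mid-clay: σ_v = 17.9×1.1 + 16.7×2.5 = 61.44 kPa.
Pore pressure: u = 9.81×(3.6 − 0.46) = 30.803 kPa.
Initial effective stress: σ'_0 = σ_v − u = 61.44 − 30.803 = 30.637 kPa.
Stress increase at mid-clay by the 2:1 spreading method:
Δσ = qBL/((B+z)(L+z)) = 276×5.6×8.2/((5.6+3.6)(8.2+3.6)) = 116.75 kPa
Final effective stress: σ'_f = σ'_0 + Δσ = 30.637 + 116.75 = 147.39 kPa.
Normally consolidated clay, so the full stress increment lies on the virgin compression line:
S_c = C_c·H/(1+e₀)·log₁₀(σ'_f/σ'_0) = 0.32×5/(1+0.96)×log₁₀(147.39/30.637)
    = 0.81633 × 0.68222 = 0.5569 m

S_c ≈ 557 mm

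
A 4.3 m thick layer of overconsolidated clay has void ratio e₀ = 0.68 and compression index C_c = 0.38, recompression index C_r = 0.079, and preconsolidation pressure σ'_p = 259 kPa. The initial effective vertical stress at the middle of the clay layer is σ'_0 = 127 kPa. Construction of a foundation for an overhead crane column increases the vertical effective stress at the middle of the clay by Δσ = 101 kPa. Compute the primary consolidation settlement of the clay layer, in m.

Final effective stress: σ'_f = 127 + 101 = 228 kPa.
σ'_f = 228 ≤ σ'_p = 259 kPa, so the clay remains overconsolidated and only the recompression index applies:
S_c = C_r·H/(1+e₀)·log₁₀(σ'_f/σ'_0) = 0.079×4.3/1.68×log₁₀(228/127)
    = 0.2022 × 0.25413 = 0.05139 m

S_c ≈ 0.0514 m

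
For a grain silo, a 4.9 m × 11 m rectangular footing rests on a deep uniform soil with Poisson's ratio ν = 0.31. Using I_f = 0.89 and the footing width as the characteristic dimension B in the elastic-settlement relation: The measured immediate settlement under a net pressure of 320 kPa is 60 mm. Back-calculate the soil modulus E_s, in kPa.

S_e = q·B·(1−ν²)/E_s · I_f  ⇒  E_s = q·B·(1−ν²)·I_f / S_e.
E_s = 320 × 4.9 × 0.9039 × 0.89 / 0.06 = 21020 kPa

E_s ≈ 21000 kPa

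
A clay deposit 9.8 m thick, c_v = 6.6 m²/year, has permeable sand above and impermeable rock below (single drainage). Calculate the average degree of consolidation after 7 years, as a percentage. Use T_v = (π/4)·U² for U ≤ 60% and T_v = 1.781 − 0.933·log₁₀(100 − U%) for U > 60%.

Drainage path length: H_d = H = 9.8 m (single drainage).
T_v = c_v·t/H_d² = 6.6×7/9.8² = 0.48105.
T_v = 0.48105 corresponds to the U > 60% branch:
U = 1 − 10^((1.781 − T_v)/0.933)/100 = 0.7527

U ≈ 75.3 %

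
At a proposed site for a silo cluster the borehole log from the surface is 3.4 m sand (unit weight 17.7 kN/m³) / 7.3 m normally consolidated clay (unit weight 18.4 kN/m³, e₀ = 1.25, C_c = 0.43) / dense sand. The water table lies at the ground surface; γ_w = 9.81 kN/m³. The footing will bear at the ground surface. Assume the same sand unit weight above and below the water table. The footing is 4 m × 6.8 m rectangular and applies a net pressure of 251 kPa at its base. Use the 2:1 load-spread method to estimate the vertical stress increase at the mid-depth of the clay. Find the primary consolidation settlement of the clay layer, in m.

Mid-depth of clay below the ground surface: z = 3.4 + 7.3/2 = 7.05 m.
Total vertical stress at mid-clay: σ_v = 17.7×3.4 + 18.4×3.65 = 127.34 kPa.
Pore pressure: u = 9.81×(7.05 − 0) = 69.16 kPa.
Initial effective stress: σ'_0 = σ_v − u = 127.34 − 69.16 = 58.18 kPa.
Stress increase at mid-clay by the 2:1 spreading method:
Δσ = qBL/((B+z)(L+z)) = 251×4×6.8/((4+7.05)(6.8+7.05)) = 44.61 kPa
Final effective stress: σ'_f = σ'_0 + Δσ = 58.18 + 44.61 = 102.79 kPa.
Normally consolidated clay, so the full stress increment lies on the virgin compression line:
S_c = C_c·H/(1+e₀)·log₁₀(σ'_f/σ'_0) = 0.43×7.3/(1+1.25)×log₁₀(102.79/58.18)
    = 1.3951 × 0.24718 = 0.3448 m

S_c ≈ 0.345 m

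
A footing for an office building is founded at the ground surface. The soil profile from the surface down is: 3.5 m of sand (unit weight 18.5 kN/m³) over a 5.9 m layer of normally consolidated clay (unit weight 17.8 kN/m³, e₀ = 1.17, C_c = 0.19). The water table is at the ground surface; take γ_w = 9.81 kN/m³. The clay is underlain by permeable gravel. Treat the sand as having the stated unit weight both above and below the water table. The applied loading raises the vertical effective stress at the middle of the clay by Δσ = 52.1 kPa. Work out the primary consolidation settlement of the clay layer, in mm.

Mid-depth of clay below the ground surface: z = 3.5 + 5.9/2 = 6.45 m.
Total vertical stress at mid-clay: σ_v = 18.5×3.5 + 17.8×2.95 = 117.26 kPa.
Pore pressure: u = 9.81×(6.45 − 0) = 63.275 kPa.
Initial effective stress: σ'_0 = σ_v − u = 117.26 − 63.275 = 53.985 kPa.
Final effective stress: σ'_f = σ'_0 + Δσ = 53.985 + 52.1 = 106.09 kPa.
Normally consolidated clay, so the full stress increment lies on the virgin compression line:
S_c = C_c·H/(1+e₀)·log₁₀(σ'_f/σ'_0) = 0.19×5.9/(1+1.17)×log₁₀(106.09/53.985)
    = 0.51659 × 0.2934 = 0.1516 m

S_c ≈ 152 mm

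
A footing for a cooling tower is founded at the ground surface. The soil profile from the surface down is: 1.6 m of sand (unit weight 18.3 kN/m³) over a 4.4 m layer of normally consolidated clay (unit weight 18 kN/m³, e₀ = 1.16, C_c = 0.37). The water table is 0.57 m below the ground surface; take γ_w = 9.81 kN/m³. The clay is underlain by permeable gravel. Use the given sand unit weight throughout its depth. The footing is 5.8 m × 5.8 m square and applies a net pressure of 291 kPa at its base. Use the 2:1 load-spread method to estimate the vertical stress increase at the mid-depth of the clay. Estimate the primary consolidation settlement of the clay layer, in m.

Mid-depth of clay below the ground surface: z = 1.6 + 4.4/2 = 3.8 m.
Total vertical stress at mid-clay: σ_v = 18.3×1.6 + 18×2.2 = 68.88 kPa.
Pore pressure: u = 9.81×(3.8 − 0.57) = 31.686 kPa.
Initial effective stress: σ'_0 = σ_v − u = 68.88 − 31.686 = 37.194 kPa.
Stress increase at mid-clay by the 2:1 spreading method:
Δσ = qBL/((B+z)(L+z)) = 291×5.8×5.8/((5.8+3.8)(5.8+3.8)) = 106.22 kPa
Final effective stress: σ'_f = σ'_0 + Δσ = 37.194 + 106.22 = 143.41 kPa.
Normally consolidated clay, so the full stress increment lies on the virgin compression line:
S_c = C_c·H/(1+e₀)·log₁₀(σ'_f/σ'_0) = 0.37×4.4/(1+1.16)×log₁₀(143.41/37.194)
    = 0.7537 × 0.58611 = 0.4418 m

S_c ≈ 0.442 m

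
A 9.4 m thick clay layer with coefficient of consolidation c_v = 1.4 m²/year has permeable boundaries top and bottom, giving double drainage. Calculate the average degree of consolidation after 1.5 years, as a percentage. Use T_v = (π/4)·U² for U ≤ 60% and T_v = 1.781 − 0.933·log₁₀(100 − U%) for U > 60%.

Drainage path length: H_d = H/2 = 4.7 m (double drainage).
T_v = c_v·t/H_d² = 1.4×1.5/4.7² = 0.095066.
T_v = 0.095066 corresponds to the U ≤ 60% branch:
U = √(4T_v/π) = 0.3479

U ≈ 34.8 %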